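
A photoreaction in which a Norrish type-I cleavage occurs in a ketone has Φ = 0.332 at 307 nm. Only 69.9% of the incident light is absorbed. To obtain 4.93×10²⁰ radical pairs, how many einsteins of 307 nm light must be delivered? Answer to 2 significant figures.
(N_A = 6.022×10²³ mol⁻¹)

0.0035 einstein

Product: 4.93×10²⁰ / 6.022×10²³ = 8.187×10⁻⁴ mol.
Photons that must be absorbed: 8.187×10⁻⁴ / 0.332 = 0.002466 mol.
Incident photons needed: 0.002466 / 0.699 = 0.003528 mol.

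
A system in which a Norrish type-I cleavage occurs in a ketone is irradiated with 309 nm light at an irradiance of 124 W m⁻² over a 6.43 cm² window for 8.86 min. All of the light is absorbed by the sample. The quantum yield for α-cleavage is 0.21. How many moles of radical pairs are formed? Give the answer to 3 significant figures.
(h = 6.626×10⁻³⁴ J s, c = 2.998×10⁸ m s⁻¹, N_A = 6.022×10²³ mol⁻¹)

Photon energy at 309 nm: hc/λ = (6.626×10⁻³⁴)(2.998×10⁸)/(309×10⁻⁹) = 6.429×10⁻¹⁹ J.
Energy delivered: (124 W m⁻²)(6.43×10⁻⁴ m²)(531.6 s) = 42.39 J.
Photons incident: 42.39 / 6.429×10⁻¹⁹ = 6.594×10¹⁹, i.e. 6.594×10¹⁹/6.022×10²³ = 1.095×10⁻⁴ mol.
Product: Φ × n_abs = 0.21 × 1.095×10⁻⁴ = 2.300×10⁻⁵ mol.

2.30×10⁻⁵ mol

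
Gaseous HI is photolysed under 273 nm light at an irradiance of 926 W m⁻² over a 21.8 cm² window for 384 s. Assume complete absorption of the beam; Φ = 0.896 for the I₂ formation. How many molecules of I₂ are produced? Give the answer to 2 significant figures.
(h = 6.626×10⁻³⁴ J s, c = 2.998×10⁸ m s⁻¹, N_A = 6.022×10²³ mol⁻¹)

Photon energy at 273 nm: hc/λ = (6.626×10⁻³⁴)(2.998×10⁸)/(273×10⁻⁹) = 7.276×10⁻¹⁹ J.
Energy delivered: (926 W m⁻²)(21.8×10⁻⁴ m²)(384 s) = 775.2 J.
Photons incident: 775.2 / 7.276×10⁻¹⁹ = 1.065×10²¹, i.e. 1.065×10²¹/6.022×10²³ = 0.001769 mol.
Product: Φ × n_abs = 0.896 × 0.001769 = 0.001585 mol.
As a count: 0.001585 × 6.022×10²³ = 9.5×10²⁰.

9.5×10²⁰ molecules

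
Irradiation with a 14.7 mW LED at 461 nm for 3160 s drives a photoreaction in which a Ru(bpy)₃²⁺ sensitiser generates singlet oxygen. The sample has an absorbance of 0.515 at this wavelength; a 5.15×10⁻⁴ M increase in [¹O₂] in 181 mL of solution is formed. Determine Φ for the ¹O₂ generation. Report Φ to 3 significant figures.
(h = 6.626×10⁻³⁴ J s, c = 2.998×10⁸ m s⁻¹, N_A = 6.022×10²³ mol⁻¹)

Φ = 0.750

Product: (5.15×10⁻⁴ M)(0.181 L) = 9.322×10⁻⁵ mol.
Photon energy at 461 nm: hc/λ = (6.626×10⁻³⁴)(2.998×10⁸)/(461×10⁻⁹) = 4.309×10⁻¹⁹ J.
Energy delivered: (14.7 mW)(3160 s) = 46.45 J.
Photons incident: 46.45 / 4.309×10⁻¹⁹ = 1.078×10²⁰, i.e. 1.078×10²⁰/6.022×10²³ = 1.790×10⁻⁴ mol.
Fraction absorbed: 1 − 10^(−0.515) = 0.6945.
Photons absorbed: 0.6945 × 1.790×10⁻⁴ = 1.243×10⁻⁴ mol.
Φ = 9.322×10⁻⁵ mol / 1.243×10⁻⁴ mol photons = 0.750.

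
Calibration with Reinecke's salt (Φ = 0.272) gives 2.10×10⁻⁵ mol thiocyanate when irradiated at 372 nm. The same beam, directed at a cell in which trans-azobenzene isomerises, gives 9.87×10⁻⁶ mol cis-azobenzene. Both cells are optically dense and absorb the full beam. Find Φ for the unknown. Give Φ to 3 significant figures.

Φ = 0.128

Photons absorbed by the actinometer: 2.10×10⁻⁵ / 0.272 = 7.721×10⁻⁵ mol.
Φ(unknown) = 9.87×10⁻⁶ / 7.721×10⁻⁵ = 0.128.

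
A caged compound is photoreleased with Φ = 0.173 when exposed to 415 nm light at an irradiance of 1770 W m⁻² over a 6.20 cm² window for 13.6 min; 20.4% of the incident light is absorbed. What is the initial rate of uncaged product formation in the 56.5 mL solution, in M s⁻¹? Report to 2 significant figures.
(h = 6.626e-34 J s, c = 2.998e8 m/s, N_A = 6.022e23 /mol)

2.4e-6 M s⁻¹

Photon energy at 415 nm: hc/λ = (6.626e-34)(2.998e8)/(415e-9) = 4.787e-19 J.
Energy delivered: (1770 W m⁻²)(6.20e-4 m²)(816 s) = 895.5 J.
Photons incident: 895.5 / 4.787e-19 = 1.871e21, i.e. 1.871e21/6.022e23 = 0.003107 mol.
Photons absorbed: 0.204 × 0.003107 = 6.338e-4 mol.
Product formed: 0.173 × 6.338e-4 = 1.096e-4 mol.
Rate: 1.096e-4 mol / (816 s × 0.0565 L) = 2.4e-6 M s⁻¹.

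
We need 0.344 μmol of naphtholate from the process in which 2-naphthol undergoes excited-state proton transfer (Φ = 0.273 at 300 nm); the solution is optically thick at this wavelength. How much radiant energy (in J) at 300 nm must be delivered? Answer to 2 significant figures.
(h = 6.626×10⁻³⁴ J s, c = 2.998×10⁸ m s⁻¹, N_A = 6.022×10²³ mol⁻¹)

0.50 J

Product: 0.344 μmol = 3.44×10⁻⁷ mol.
Photons that must be absorbed: 3.44×10⁻⁷ / 0.273 = 1.260×10⁻⁶ mol.
Photon energy: hc/λ = 6.622×10⁻¹⁹ J; per mole, 3.988×10⁵ J mol⁻¹.
Energy required: 1.260×10⁻⁶ × 3.988×10⁵ = 0.50 J.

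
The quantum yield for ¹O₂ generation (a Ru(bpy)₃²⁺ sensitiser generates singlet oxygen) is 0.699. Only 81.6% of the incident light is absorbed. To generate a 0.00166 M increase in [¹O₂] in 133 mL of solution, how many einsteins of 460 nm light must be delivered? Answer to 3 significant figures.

3.87e-4 einstein

Product: (0.00166 M)(0.133 L) = 2.208e-4 mol.
Photons that must be absorbed: 2.208e-4 / 0.699 = 3.159e-4 mol.
Incident photons needed: 3.159e-4 / 0.816 = 3.871e-4 mol.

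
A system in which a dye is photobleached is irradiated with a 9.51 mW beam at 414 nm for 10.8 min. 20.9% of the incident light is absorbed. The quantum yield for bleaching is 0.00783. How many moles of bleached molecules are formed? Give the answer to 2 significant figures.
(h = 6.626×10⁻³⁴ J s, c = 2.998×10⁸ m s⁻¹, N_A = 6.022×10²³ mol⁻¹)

3.5×10⁻⁸ mol

Photon energy at 414 nm: hc/λ = (6.626×10⁻³⁴)(2.998×10⁸)/(414×10⁻⁹) = 4.798×10⁻¹⁹ J.
Energy delivered: (9.51 mW)(648 s) = 6.162 J.
Photons incident: 6.162 / 4.798×10⁻¹⁹ = 1.284×10¹⁹, i.e. 1.284×10¹⁹/6.022×10²³ = 2.132×10⁻⁵ mol.
Photons absorbed: 0.209 × 2.132×10⁻⁵ = 4.456×10⁻⁶ mol.
Product: Φ × n_abs = 0.00783 × 4.456×10⁻⁶ = 3.489×10⁻⁸ mol.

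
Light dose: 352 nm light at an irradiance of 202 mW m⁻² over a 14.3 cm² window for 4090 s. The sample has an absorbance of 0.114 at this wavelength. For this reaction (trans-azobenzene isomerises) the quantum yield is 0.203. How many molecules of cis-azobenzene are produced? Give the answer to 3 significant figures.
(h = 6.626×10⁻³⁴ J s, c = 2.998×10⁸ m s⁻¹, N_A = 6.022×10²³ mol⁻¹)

9.81×10¹⁶ molecules

Photon energy at 352 nm: hc/λ = (6.626×10⁻³⁴)(2.998×10⁸)/(352×10⁻⁹) = 5.643×10⁻¹⁹ J.
Energy delivered: (202 mW m⁻²)(14.3×10⁻⁴ m²)(4090 s) = 1.181 J.
Photons incident: 1.181 / 5.643×10⁻¹⁹ = 2.093×10¹⁸, i.e. 2.093×10¹⁸/6.022×10²³ = 3.476×10⁻⁶ mol.
Fraction absorbed: 1 − 10^(−0.114) = 0.2309.
Photons absorbed: 0.2309 × 3.476×10⁻⁶ = 8.026×10⁻⁷ mol.
Product: Φ × n_abs = 0.203 × 8.026×10⁻⁷ = 1.629×10⁻⁷ mol.
As a count: 1.629×10⁻⁷ × 6.022×10²³ = 9.81×10¹⁶.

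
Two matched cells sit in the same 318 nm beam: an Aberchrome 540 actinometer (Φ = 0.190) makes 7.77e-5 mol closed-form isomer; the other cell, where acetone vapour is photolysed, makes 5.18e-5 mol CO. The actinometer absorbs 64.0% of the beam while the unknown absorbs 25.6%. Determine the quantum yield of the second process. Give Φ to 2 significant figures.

Photons absorbed by the actinometer: 7.77e-5 / 0.190 = 4.089e-4 mol.
Incident flux: 4.089e-4 / 0.640 = 6.389e-4 einstein.
Absorbed by unknown: 0.256 × 6.389e-4 = 1.636e-4 mol.
Φ(unknown) = 5.18e-5 / 1.636e-4 = 0.32.

Φ = 0.32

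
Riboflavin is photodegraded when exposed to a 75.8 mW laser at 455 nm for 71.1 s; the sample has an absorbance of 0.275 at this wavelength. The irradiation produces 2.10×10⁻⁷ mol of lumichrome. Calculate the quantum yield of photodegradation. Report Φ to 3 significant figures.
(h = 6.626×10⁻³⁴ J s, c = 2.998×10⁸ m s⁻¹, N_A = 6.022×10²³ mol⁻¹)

Φ = 0.0218

Photon energy at 455 nm: hc/λ = (6.626×10⁻³⁴)(2.998×10⁸)/(455×10⁻⁹) = 4.366×10⁻¹⁹ J.
Energy delivered: (75.8 mW)(71.1 s) = 5.389 J.
Photons incident: 5.389 / 4.366×10⁻¹⁹ = 1.234×10¹⁹, i.e. 1.234×10¹⁹/6.022×10²³ = 2.049×10⁻⁵ mol.
Fraction absorbed: 1 − 10^(−0.275) = 0.4691.
Photons absorbed: 0.4691 × 2.049×10⁻⁵ = 9.612×10⁻⁶ mol.
Φ = 2.10×10⁻⁷ mol / 9.612×10⁻⁶ mol photons = 0.0218.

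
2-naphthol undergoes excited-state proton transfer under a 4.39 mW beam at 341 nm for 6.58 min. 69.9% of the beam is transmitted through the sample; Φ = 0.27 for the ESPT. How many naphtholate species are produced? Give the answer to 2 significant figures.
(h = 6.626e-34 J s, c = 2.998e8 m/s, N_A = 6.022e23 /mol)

2.4e17 species

Photon energy at 341 nm: hc/λ = (6.626e-34)(2.998e8)/(341e-9) = 5.825e-19 J.
Energy delivered: (4.39 mW)(394.8 s) = 1.733 J.
Photons incident: 1.733 / 5.825e-19 = 2.975e18, i.e. 2.975e18/6.022e23 = 4.940e-6 mol.
Fraction absorbed: 1 − 69.9/100 = 0.3010.
Photons absorbed: 0.3010 × 4.940e-6 = 1.487e-6 mol.
Product: Φ × n_abs = 0.27 × 1.487e-6 = 4.015e-7 mol.
As a count: 4.015e-7 × 6.022e23 = 2.4e17.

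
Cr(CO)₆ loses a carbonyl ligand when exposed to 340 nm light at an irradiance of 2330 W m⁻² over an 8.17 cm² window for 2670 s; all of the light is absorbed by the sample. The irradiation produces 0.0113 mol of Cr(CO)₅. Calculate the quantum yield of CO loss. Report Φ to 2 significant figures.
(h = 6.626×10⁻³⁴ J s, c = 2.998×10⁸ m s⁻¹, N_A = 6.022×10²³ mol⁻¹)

Φ = 0.78

Photon energy at 340 nm: hc/λ = (6.626×10⁻³⁴)(2.998×10⁸)/(340×10⁻⁹) = 5.843×10⁻¹⁹ J.
Energy delivered: (2330 W m⁻²)(8.17×10⁻⁴ m²)(2670 s) = 5083 J.
Photons incident: 5083 / 5.843×10⁻¹⁹ = 8.699×10²¹, i.e. 8.699×10²¹/6.022×10²³ = 0.01445 mol.
Φ = 0.0113 mol / 0.01445 mol photons = 0.78.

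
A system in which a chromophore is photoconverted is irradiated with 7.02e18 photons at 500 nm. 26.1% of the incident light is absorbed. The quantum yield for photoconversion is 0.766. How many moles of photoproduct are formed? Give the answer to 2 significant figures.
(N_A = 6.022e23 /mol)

2.3e-6 mol

Moles of photons: 7.02e18 / 6.022e23 = 1.166e-5 mol.
Photons absorbed: 0.261 × 1.166e-5 = 3.043e-6 mol.
Product: Φ × n_abs = 0.766 × 3.043e-6 = 2.331e-6 mol.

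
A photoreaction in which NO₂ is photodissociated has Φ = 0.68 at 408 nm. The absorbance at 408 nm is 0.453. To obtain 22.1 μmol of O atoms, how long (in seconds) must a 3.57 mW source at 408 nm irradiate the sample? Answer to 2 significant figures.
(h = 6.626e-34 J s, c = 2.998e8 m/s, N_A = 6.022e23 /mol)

t ≈ 4100 s

Product: 22.1 μmol = 2.21e-5 mol.
Photons that must be absorbed: 2.21e-5 / 0.68 = 3.250e-5 mol.
Fraction absorbed: 1 − 10^(−0.453) = 0.6476.
Incident photons needed: 3.250e-5 / 0.6476 = 5.019e-5 mol.
Photon energy: hc/λ = 4.869e-19 J; per mole, 2.932e5 J mol⁻¹.
Energy required: 5.019e-5 × 2.932e5 = 14.72 J.
Time: 14.72 J / 0.00357 W = 4100 s.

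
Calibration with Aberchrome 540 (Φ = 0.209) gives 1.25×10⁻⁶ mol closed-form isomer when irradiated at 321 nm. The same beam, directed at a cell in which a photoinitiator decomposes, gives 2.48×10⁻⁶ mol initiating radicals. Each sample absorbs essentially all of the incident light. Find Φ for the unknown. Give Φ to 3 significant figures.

Φ = 0.415

Photons absorbed by the actinometer: 1.25×10⁻⁶ / 0.209 = 5.981×10⁻⁶ mol.
Φ(unknown) = 2.48×10⁻⁶ / 5.981×10⁻⁶ = 0.415.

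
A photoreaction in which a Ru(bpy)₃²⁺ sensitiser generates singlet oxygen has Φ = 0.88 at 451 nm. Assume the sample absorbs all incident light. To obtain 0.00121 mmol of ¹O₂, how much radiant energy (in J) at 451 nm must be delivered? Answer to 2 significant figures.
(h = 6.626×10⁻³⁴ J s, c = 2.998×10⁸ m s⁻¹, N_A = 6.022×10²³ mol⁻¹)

Product: 0.00121 mmol = 1.21×10⁻⁶ mol.
Photons that must be absorbed: 1.21×10⁻⁶ / 0.88 = 1.375×10⁻⁶ mol.
Photon energy: hc/λ = 4.405×10⁻¹⁹ J; per mole, 2.653×10⁵ J mol⁻¹.
Energy required: 1.375×10⁻⁶ × 2.653×10⁵ = 0.36 J.

0.36 J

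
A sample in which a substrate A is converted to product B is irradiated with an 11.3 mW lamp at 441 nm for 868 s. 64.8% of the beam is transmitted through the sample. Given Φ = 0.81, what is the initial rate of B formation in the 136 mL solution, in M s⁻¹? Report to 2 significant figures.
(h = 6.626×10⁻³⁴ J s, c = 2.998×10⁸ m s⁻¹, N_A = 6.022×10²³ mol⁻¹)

8.7×10⁻⁸ M s⁻¹

Photon energy at 441 nm: hc/λ = (6.626×10⁻³⁴)(2.998×10⁸)/(441×10⁻⁹) = 4.504×10⁻¹⁹ J.
Energy delivered: (11.3 mW)(868 s) = 9.808 J.
Photons incident: 9.808 / 4.504×10⁻¹⁹ = 2.178×10¹⁹, i.e. 2.178×10¹⁹/6.022×10²³ = 3.617×10⁻⁵ mol.
Fraction absorbed: 1 − 64.8/100 = 0.3520.
Photons absorbed: 0.3520 × 3.617×10⁻⁵ = 1.273×10⁻⁵ mol.
Product formed: 0.81 × 1.273×10⁻⁵ = 1.031×10⁻⁵ mol.
Rate: 1.031×10⁻⁵ mol / (868 s × 0.136 L) = 8.7×10⁻⁸ M s⁻¹.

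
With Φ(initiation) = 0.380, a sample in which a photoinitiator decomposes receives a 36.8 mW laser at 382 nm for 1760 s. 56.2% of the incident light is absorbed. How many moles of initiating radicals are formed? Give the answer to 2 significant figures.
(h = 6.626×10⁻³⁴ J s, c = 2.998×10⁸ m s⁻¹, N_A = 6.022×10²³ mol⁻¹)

4.4×10⁻⁵ mol

Photon energy at 382 nm: hc/λ = (6.626×10⁻³⁴)(2.998×10⁸)/(382×10⁻⁹) = 5.200×10⁻¹⁹ J.
Energy delivered: (36.8 mW)(1760 s) = 64.77 J.
Photons incident: 64.77 / 5.200×10⁻¹⁹ = 1.246×10²⁰, i.e. 1.246×10²⁰/6.022×10²³ = 2.069×10⁻⁴ mol.
Photons absorbed: 0.562 × 2.069×10⁻⁴ = 1.163×10⁻⁴ mol.
Product: Φ × n_abs = 0.380 × 1.163×10⁻⁴ = 4.419×10⁻⁵ mol.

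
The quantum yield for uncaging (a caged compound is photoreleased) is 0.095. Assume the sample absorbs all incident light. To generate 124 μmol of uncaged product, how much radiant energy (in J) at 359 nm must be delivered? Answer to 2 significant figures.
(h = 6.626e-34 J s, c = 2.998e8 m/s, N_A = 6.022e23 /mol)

430 J

Product: 124 μmol = 1.24e-4 mol.
Photons that must be absorbed: 1.24e-4 / 0.095 = 0.001305 mol.
Photon energy: hc/λ = 5.533e-19 J; per mole, 3.332e5 J mol⁻¹.
Energy required: 0.001305 × 3.332e5 = 430 J.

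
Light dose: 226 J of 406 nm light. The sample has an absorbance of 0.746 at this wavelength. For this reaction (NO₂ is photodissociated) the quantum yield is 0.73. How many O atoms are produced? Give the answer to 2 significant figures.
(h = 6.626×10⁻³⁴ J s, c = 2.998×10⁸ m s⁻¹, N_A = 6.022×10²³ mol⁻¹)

Photon energy at 406 nm: hc/λ = (6.626×10⁻³⁴)(2.998×10⁸)/(406×10⁻⁹) = 4.893×10⁻¹⁹ J.
Photons incident: 226 / 4.893×10⁻¹⁹ = 4.619×10²⁰, i.e. 4.619×10²⁰/6.022×10²³ = 7.670×10⁻⁴ mol.
Fraction absorbed: 1 − 10^(−0.746) = 0.8205.
Photons absorbed: 0.8205 × 7.670×10⁻⁴ = 6.293×10⁻⁴ mol.
Product: Φ × n_abs = 0.73 × 6.293×10⁻⁴ = 4.594×10⁻⁴ mol.
As a count: 4.594×10⁻⁴ × 6.022×10²³ = 2.8×10²⁰.

2.8×10²⁰ atoms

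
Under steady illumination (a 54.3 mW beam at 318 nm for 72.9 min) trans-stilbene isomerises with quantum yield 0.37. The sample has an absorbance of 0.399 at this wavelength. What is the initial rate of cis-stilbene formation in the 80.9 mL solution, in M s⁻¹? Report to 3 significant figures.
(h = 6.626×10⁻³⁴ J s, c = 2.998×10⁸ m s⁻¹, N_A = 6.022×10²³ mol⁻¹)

3.97×10⁻⁷ M s⁻¹

Photon energy at 318 nm: hc/λ = (6.626×10⁻³⁴)(2.998×10⁸)/(318×10⁻⁹) = 6.247×10⁻¹⁹ J.
Energy delivered: (54.3 mW)(4374 s) = 237.5 J.
Photons incident: 237.5 / 6.247×10⁻¹⁹ = 3.802×10²⁰, i.e. 3.802×10²⁰/6.022×10²³ = 6.314×10⁻⁴ mol.
Fraction absorbed: 1 − 10^(−0.399) = 0.6010.
Photons absorbed: 0.6010 × 6.314×10⁻⁴ = 3.795×10⁻⁴ mol.
Product formed: 0.37 × 3.795×10⁻⁴ = 1.404×10⁻⁴ mol.
Rate: 1.404×10⁻⁴ mol / (4374 s × 0.0809 L) = 3.97×10⁻⁷ M s⁻¹.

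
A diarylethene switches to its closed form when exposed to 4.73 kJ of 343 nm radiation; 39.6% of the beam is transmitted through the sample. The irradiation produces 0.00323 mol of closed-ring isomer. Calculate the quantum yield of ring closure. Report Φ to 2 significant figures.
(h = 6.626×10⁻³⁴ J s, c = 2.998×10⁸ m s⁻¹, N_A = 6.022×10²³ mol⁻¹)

Photon energy at 343 nm: hc/λ = (6.626×10⁻³⁴)(2.998×10⁸)/(343×10⁻⁹) = 5.791×10⁻¹⁹ J.
Incident energy: 4.73 kJ = 4730 J.
Photons incident: 4730 / 5.791×10⁻¹⁹ = 8.168×10²¹, i.e. 8.168×10²¹/6.022×10²³ = 0.01356 mol.
Fraction absorbed: 1 − 39.6/100 = 0.6040.
Photons absorbed: 0.6040 × 0.01356 = 0.008190 mol.
Φ = 0.00323 mol / 0.008190 mol photons = 0.39.

Φ = 0.39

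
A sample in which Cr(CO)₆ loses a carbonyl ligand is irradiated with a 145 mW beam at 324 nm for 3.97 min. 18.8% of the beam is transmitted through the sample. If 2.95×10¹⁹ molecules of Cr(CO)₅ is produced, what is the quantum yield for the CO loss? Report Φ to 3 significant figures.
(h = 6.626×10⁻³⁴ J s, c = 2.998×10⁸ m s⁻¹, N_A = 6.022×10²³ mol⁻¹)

Φ = 0.645

Product: 2.95×10¹⁹ / 6.022×10²³ = 4.899×10⁻⁵ mol.
Photon energy at 324 nm: hc/λ = (6.626×10⁻³⁴)(2.998×10⁸)/(324×10⁻⁹) = 6.131×10⁻¹⁹ J.
Energy delivered: (145 mW)(238.2 s) = 34.54 J.
Photons incident: 34.54 / 6.131×10⁻¹⁹ = 5.634×10¹⁹, i.e. 5.634×10¹⁹/6.022×10²³ = 9.356×10⁻⁵ mol.
Fraction absorbed: 1 − 18.8/100 = 0.8120.
Photons absorbed: 0.8120 × 9.356×10⁻⁵ = 7.597×10⁻⁵ mol.
Φ = 4.899×10⁻⁵ mol / 7.597×10⁻⁵ mol photons = 0.645.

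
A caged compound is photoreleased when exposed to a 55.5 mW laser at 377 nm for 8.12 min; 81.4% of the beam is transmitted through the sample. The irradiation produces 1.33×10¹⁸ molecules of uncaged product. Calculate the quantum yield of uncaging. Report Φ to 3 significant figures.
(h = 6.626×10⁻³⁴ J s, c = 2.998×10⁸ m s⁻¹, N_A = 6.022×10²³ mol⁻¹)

Φ = 0.139

Product: 1.33×10¹⁸ / 6.022×10²³ = 2.209×10⁻⁶ mol.
Photon energy at 377 nm: hc/λ = (6.626×10⁻³⁴)(2.998×10⁸)/(377×10⁻⁹) = 5.269×10⁻¹⁹ J.
Energy delivered: (55.5 mW)(487.2 s) = 27.04 J.
Photons incident: 27.04 / 5.269×10⁻¹⁹ = 5.132×10¹⁹, i.e. 5.132×10¹⁹/6.022×10²³ = 8.522×10⁻⁵ mol.
Fraction absorbed: 1 − 81.4/100 = 0.1860.
Photons absorbed: 0.1860 × 8.522×10⁻⁵ = 1.585×10⁻⁵ mol.
Φ = 2.209×10⁻⁶ mol / 1.585×10⁻⁵ mol photons = 0.139.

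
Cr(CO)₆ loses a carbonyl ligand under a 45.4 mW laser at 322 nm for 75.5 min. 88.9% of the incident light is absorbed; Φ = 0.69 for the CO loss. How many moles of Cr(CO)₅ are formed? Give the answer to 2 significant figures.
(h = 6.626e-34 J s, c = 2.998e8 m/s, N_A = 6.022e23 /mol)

3.4e-4 mol

Photon energy at 322 nm: hc/λ = (6.626e-34)(2.998e8)/(322e-9) = 6.169e-19 J.
Energy delivered: (45.4 mW)(4530 s) = 205.7 J.
Photons incident: 205.7 / 6.169e-19 = 3.334e20, i.e. 3.334e20/6.022e23 = 5.536e-4 mol.
Photons absorbed: 0.889 × 5.536e-4 = 4.922e-4 mol.
Product: Φ × n_abs = 0.69 × 4.922e-4 = 3.396e-4 mol.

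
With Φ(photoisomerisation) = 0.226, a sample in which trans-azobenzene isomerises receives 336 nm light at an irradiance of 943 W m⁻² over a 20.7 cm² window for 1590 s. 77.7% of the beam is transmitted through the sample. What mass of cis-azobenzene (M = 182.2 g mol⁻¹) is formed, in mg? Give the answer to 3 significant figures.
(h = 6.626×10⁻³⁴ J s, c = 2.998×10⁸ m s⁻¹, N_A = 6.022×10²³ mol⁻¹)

80.0 mg

Photon energy at 336 nm: hc/λ = (6.626×10⁻³⁴)(2.998×10⁸)/(336×10⁻⁹) = 5.912×10⁻¹⁹ J.
Energy delivered: (943 W m⁻²)(20.7×10⁻⁴ m²)(1590 s) = 3104 J.
Photons incident: 3104 / 5.912×10⁻¹⁹ = 5.250×10²¹, i.e. 5.250×10²¹/6.022×10²³ = 0.008718 mol.
Fraction absorbed: 1 − 77.7/100 = 0.2230.
Photons absorbed: 0.2230 × 0.008718 = 0.001944 mol.
Product: Φ × n_abs = 0.226 × 0.001944 = 4.393×10⁻⁴ mol.
Mass: 4.393×10⁻⁴ × 182.2 = 0.08004 g = 80.0 mg.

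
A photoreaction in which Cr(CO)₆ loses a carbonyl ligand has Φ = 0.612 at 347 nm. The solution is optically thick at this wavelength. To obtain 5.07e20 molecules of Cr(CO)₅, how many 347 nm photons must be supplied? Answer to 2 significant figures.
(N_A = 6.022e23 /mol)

Product: 5.07e20 / 6.022e23 = 8.419e-4 mol.
Photons that must be absorbed: 8.419e-4 / 0.612 = 0.001376 mol.
Photon count: 0.001376 × 6.022e23 = 8.3e20.

8.3e20 photons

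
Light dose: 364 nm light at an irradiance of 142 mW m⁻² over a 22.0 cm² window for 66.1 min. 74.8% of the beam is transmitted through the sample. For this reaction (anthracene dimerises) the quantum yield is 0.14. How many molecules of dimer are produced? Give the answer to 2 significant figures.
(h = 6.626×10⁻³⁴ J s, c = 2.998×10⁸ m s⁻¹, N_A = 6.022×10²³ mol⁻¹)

Photon energy at 364 nm: hc/λ = (6.626×10⁻³⁴)(2.998×10⁸)/(364×10⁻⁹) = 5.457×10⁻¹⁹ J.
Energy delivered: (142 mW m⁻²)(22.0×10⁻⁴ m²)(3966 s) = 1.239 J.
Photons incident: 1.239 / 5.457×10⁻¹⁹ = 2.270×10¹⁸, i.e. 2.270×10¹⁸/6.022×10²³ = 3.770×10⁻⁶ mol.
Fraction absorbed: 1 − 74.8/100 = 0.2520.
Photons absorbed: 0.2520 × 3.770×10⁻⁶ = 9.500×10⁻⁷ mol.
Product: Φ × n_abs = 0.14 × 9.500×10⁻⁷ = 1.330×10⁻⁷ mol.
As a count: 1.330×10⁻⁷ × 6.022×10²³ = 8.0×10¹⁶.

8.0×10¹⁶ molecules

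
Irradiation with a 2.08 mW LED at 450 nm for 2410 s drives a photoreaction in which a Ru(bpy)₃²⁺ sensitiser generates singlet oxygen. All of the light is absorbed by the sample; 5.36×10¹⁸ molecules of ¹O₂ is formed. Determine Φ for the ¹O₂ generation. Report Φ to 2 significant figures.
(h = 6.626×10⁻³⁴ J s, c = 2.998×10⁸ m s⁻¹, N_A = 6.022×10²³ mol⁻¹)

Product: 5.36×10¹⁸ / 6.022×10²³ = 8.901×10⁻⁶ mol.
Photon energy at 450 nm: hc/λ = (6.626×10⁻³⁴)(2.998×10⁸)/(450×10⁻⁹) = 4.414×10⁻¹⁹ J.
Energy delivered: (2.08 mW)(2410 s) = 5.013 J.
Photons incident: 5.013 / 4.414×10⁻¹⁹ = 1.136×10¹⁹, i.e. 1.136×10¹⁹/6.022×10²³ = 1.886×10⁻⁵ mol.
Φ = 8.901×10⁻⁶ mol / 1.886×10⁻⁵ mol photons = 0.47.

Φ = 0.47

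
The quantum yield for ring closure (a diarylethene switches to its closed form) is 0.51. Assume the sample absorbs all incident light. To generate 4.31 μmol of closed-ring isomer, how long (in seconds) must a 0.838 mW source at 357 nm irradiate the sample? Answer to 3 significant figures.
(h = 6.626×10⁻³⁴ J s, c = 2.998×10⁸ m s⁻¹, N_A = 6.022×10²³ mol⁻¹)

Product: 4.31 μmol = 4.31×10⁻⁶ mol.
Photons that must be absorbed: 4.31×10⁻⁶ / 0.51 = 8.451×10⁻⁶ mol.
Photon energy: hc/λ = 5.564×10⁻¹⁹ J; per mole, 3.351×10⁵ J mol⁻¹.
Energy required: 8.451×10⁻⁶ × 3.351×10⁵ = 2.832 J.
Time: 2.832 J / 0.000838 W = 3380 s.

t ≈ 3380 s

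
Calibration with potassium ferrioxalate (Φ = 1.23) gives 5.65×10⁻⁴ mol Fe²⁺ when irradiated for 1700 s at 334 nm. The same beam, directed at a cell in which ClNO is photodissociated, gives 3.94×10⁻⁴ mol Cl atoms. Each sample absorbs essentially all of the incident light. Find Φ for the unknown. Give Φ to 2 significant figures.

Photons absorbed by the actinometer: 5.65×10⁻⁴ / 1.23 = 4.593×10⁻⁴ mol.
Φ(unknown) = 3.94×10⁻⁴ / 4.593×10⁻⁴ = 0.86.

Φ = 0.86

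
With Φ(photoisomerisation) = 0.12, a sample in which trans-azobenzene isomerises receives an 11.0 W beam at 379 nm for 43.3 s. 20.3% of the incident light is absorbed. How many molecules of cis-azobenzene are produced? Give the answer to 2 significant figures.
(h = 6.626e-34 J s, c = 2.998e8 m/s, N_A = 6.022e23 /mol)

Photon energy at 379 nm: hc/λ = (6.626e-34)(2.998e8)/(379e-9) = 5.241e-19 J.
Energy delivered: (11.0 W)(43.3 s) = 476.3 J.
Photons incident: 476.3 / 5.241e-19 = 9.088e20, i.e. 9.088e20/6.022e23 = 0.001509 mol.
Photons absorbed: 0.203 × 0.001509 = 3.063e-4 mol.
Product: Φ × n_abs = 0.12 × 3.063e-4 = 3.676e-5 mol.
As a count: 3.676e-5 × 6.022e23 = 2.2e19.

2.2e19 molecules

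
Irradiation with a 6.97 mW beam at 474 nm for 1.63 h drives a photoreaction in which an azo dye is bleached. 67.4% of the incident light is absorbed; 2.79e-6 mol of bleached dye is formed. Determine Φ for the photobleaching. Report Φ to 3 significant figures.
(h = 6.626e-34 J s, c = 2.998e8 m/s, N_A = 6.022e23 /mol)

Photon energy at 474 nm: hc/λ = (6.626e-34)(2.998e8)/(474e-9) = 4.191e-19 J.
Energy delivered: (6.97 mW)(5868 s) = 40.90 J.
Photons incident: 40.90 / 4.191e-19 = 9.759e19, i.e. 9.759e19/6.022e23 = 1.621e-4 mol.
Photons absorbed: 0.674 × 1.621e-4 = 1.093e-4 mol.
Φ = 2.79e-6 mol / 1.093e-4 mol photons = 0.0255.

Φ = 0.0255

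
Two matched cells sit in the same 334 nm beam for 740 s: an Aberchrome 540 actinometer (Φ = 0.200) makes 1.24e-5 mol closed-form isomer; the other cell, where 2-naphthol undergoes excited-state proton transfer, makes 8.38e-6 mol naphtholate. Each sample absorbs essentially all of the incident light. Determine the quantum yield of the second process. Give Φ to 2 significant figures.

Photons absorbed by the actinometer: 1.24e-5 / 0.200 = 6.200e-5 mol.
Φ(unknown) = 8.38e-6 / 6.200e-5 = 0.14.

Φ = 0.14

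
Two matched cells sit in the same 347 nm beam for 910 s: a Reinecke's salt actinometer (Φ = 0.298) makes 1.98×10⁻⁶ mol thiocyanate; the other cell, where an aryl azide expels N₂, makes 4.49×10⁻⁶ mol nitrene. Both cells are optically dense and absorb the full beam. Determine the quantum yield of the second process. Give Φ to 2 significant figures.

Φ = 0.68

Photons absorbed by the actinometer: 1.98×10⁻⁶ / 0.298 = 6.644×10⁻⁶ mol.
Φ(unknown) = 4.49×10⁻⁶ / 6.644×10⁻⁶ = 0.68.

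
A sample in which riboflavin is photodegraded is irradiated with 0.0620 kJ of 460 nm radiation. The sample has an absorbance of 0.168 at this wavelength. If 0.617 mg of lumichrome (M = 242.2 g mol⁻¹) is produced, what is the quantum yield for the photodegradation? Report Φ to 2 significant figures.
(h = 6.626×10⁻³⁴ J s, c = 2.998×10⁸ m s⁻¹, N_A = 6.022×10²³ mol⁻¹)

Φ = 0.033

Product: 0.617 mg / 242.2 g mol⁻¹ = 2.547×10⁻⁶ mol.
Photon energy at 460 nm: hc/λ = (6.626×10⁻³⁴)(2.998×10⁸)/(460×10⁻⁹) = 4.318×10⁻¹⁹ J.
Incident energy: 0.0620 kJ = 62.0 J.
Photons incident: 62.0 / 4.318×10⁻¹⁹ = 1.436×10²⁰, i.e. 1.436×10²⁰/6.022×10²³ = 2.385×10⁻⁴ mol.
Fraction absorbed: 1 − 10^(−0.168) = 0.3208.
Photons absorbed: 0.3208 × 2.385×10⁻⁴ = 7.651×10⁻⁵ mol.
Φ = 2.547×10⁻⁶ mol / 7.651×10⁻⁵ mol photons = 0.033.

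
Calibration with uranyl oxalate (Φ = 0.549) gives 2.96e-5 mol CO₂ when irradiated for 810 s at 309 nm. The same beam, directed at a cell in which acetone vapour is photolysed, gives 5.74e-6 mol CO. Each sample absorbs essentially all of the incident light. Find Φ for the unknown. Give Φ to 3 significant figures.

Photons absorbed by the actinometer: 2.96e-5 / 0.549 = 5.392e-5 mol.
Φ(unknown) = 5.74e-6 / 5.392e-5 = 0.106.

Φ = 0.106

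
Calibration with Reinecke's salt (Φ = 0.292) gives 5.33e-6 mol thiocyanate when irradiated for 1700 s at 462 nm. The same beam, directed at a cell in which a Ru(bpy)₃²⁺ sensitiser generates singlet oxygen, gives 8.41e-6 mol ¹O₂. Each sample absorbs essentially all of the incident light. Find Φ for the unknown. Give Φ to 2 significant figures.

Φ = 0.46

Photons absorbed by the actinometer: 5.33e-6 / 0.292 = 1.825e-5 mol.
Φ(unknown) = 8.41e-6 / 1.825e-5 = 0.46.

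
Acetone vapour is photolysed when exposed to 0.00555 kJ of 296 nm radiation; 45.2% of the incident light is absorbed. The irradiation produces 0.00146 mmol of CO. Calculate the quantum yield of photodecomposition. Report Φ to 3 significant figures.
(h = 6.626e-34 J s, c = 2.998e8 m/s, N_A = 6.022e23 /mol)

Product: 0.00146 mmol = 1.46e-6 mol.
Photon energy at 296 nm: hc/λ = (6.626e-34)(2.998e8)/(296e-9) = 6.711e-19 J.
Incident energy: 0.00555 kJ = 5.55 J.
Photons incident: 5.55 / 6.711e-19 = 8.270e18, i.e. 8.270e18/6.022e23 = 1.373e-5 mol.
Photons absorbed: 0.452 × 1.373e-5 = 6.206e-6 mol.
Φ = 1.46e-6 mol / 6.206e-6 mol photons = 0.235.

Φ = 0.235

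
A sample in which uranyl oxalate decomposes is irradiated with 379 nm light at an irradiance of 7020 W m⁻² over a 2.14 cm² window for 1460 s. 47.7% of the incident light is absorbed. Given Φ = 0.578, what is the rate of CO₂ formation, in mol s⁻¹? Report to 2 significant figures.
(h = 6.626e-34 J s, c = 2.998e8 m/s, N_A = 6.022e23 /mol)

Photon energy at 379 nm: hc/λ = (6.626e-34)(2.998e8)/(379e-9) = 5.241e-19 J.
Energy delivered: (7020 W m⁻²)(2.14e-4 m²)(1460 s) = 2193 J.
Photons incident: 2193 / 5.241e-19 = 4.184e21, i.e. 4.184e21/6.022e23 = 0.006948 mol.
Photons absorbed: 0.477 × 0.006948 = 0.003314 mol.
Product formed: 0.578 × 0.003314 = 0.001915 mol.
Rate: 0.001915 / 1460 s = 1.3e-6 mol s⁻¹.

1.3e-6 mol s⁻¹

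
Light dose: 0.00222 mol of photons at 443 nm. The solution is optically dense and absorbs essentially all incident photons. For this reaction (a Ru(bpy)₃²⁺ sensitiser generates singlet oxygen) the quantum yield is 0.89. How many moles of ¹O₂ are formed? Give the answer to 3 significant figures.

Product: Φ × n_abs = 0.89 × 0.00222 = 0.001976 mol.

0.00198 mol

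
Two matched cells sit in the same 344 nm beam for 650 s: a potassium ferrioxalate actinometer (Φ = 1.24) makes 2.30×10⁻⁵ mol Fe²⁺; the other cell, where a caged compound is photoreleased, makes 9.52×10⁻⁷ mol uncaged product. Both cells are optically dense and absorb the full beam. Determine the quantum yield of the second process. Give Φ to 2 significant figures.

Photons absorbed by the actinometer: 2.30×10⁻⁵ / 1.24 = 1.855×10⁻⁵ mol.
Φ(unknown) = 9.52×10⁻⁷ / 1.855×10⁻⁵ = 0.051.

Φ = 0.051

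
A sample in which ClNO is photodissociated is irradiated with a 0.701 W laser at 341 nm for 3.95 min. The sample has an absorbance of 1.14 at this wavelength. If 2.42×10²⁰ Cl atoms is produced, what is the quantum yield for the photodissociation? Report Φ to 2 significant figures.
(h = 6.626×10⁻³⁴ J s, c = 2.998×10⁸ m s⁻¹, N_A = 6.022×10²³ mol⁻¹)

Product: 2.42×10²⁰ / 6.022×10²³ = 4.019×10⁻⁴ mol.
Photon energy at 341 nm: hc/λ = (6.626×10⁻³⁴)(2.998×10⁸)/(341×10⁻⁹) = 5.825×10⁻¹⁹ J.
Energy delivered: (0.701 W)(237 s) = 166.1 J.
Photons incident: 166.1 / 5.825×10⁻¹⁹ = 2.852×10²⁰, i.e. 2.852×10²⁰/6.022×10²³ = 4.736×10⁻⁴ mol.
Fraction absorbed: 1 − 10^(−1.14) = 0.9276.
Photons absorbed: 0.9276 × 4.736×10⁻⁴ = 4.393×10⁻⁴ mol.
Φ = 4.019×10⁻⁴ mol / 4.393×10⁻⁴ mol photons = 0.91.

Φ = 0.91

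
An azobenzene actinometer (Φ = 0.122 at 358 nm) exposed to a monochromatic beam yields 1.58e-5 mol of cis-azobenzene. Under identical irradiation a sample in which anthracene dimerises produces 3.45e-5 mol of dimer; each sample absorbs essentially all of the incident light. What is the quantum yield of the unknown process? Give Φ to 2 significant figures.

Photons absorbed by the actinometer: 1.58e-5 / 0.122 = 1.295e-4 mol.
Φ(unknown) = 3.45e-5 / 1.295e-4 = 0.27.

Φ = 0.27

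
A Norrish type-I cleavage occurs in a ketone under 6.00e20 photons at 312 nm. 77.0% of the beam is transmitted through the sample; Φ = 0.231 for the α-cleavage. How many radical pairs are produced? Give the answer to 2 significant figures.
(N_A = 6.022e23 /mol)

Moles of photons: 6.00e20 / 6.022e23 = 9.963e-4 mol.
Fraction absorbed: 1 − 77.0/100 = 0.2300.
Photons absorbed: 0.2300 × 9.963e-4 = 2.291e-4 mol.
Product: Φ × n_abs = 0.231 × 2.291e-4 = 5.292e-5 mol.
As a count: 5.292e-5 × 6.022e23 = 3.2e19.

3.2e19 radical pairs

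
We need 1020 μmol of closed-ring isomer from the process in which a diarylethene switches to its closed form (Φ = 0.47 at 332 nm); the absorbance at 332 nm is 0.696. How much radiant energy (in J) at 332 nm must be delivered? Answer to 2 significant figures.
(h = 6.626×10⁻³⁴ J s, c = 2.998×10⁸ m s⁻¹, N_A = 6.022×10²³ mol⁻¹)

980 J

Product: 1020 μmol = 0.00102 mol.
Photons that must be absorbed: 0.00102 / 0.47 = 0.002170 mol.
Fraction absorbed: 1 − 10^(−0.696) = 0.7986.
Incident photons needed: 0.002170 / 0.7986 = 0.002717 mol.
Photon energy: hc/λ = 5.983×10⁻¹⁹ J; per mole, 3.603×10⁵ J mol⁻¹.
Energy required: 0.002717 × 3.603×10⁵ = 980 J.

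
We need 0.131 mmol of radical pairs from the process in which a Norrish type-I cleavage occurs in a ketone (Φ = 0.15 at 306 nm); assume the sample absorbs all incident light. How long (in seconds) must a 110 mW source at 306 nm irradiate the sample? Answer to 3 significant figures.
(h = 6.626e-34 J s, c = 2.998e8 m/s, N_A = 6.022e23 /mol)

t ≈ 3100 s

Product: 0.131 mmol = 1.31e-4 mol.
Photons that must be absorbed: 1.31e-4 / 0.15 = 8.733e-4 mol.
Photon energy: hc/λ = 6.492e-19 J; per mole, 3.909e5 J mol⁻¹.
Energy required: 8.733e-4 × 3.909e5 = 341.4 J.
Time: 341.4 J / 0.11 W = 3100 s.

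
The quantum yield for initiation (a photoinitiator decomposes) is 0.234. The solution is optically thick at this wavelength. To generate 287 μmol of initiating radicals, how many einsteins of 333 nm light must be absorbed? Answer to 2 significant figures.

0.0012 einstein

Product: 287 μmol = 2.87×10⁻⁴ mol.
Photons that must be absorbed: 2.87×10⁻⁴ / 0.234 = 0.001226 mol.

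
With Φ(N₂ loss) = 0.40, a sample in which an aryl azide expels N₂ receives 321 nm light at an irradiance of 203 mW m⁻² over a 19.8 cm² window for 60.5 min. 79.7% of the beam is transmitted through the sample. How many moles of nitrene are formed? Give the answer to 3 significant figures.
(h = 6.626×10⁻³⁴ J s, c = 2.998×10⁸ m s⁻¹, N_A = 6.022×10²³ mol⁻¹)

Photon energy at 321 nm: hc/λ = (6.626×10⁻³⁴)(2.998×10⁸)/(321×10⁻⁹) = 6.188×10⁻¹⁹ J.
Energy delivered: (203 mW m⁻²)(19.8×10⁻⁴ m²)(3630 s) = 1.459 J.
Photons incident: 1.459 / 6.188×10⁻¹⁹ = 2.358×10¹⁸, i.e. 2.358×10¹⁸/6.022×10²³ = 3.916×10⁻⁶ mol.
Fraction absorbed: 1 − 79.7/100 = 0.2030.
Photons absorbed: 0.2030 × 3.916×10⁻⁶ = 7.949×10⁻⁷ mol.
Product: Φ × n_abs = 0.40 × 7.949×10⁻⁷ = 3.180×10⁻⁷ mol.

3.18×10⁻⁷ mol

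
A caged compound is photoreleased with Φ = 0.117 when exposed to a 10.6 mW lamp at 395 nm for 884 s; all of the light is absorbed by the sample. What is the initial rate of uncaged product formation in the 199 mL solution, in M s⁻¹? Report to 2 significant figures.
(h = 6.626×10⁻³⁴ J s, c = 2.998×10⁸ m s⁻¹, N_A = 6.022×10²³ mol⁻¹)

Photon energy at 395 nm: hc/λ = (6.626×10⁻³⁴)(2.998×10⁸)/(395×10⁻⁹) = 5.029×10⁻¹⁹ J.
Energy delivered: (10.6 mW)(884 s) = 9.370 J.
Photons incident: 9.370 / 5.029×10⁻¹⁹ = 1.863×10¹⁹, i.e. 1.863×10¹⁹/6.022×10²³ = 3.094×10⁻⁵ mol.
Product formed: 0.117 × 3.094×10⁻⁵ = 3.620×10⁻⁶ mol.
Rate: 3.620×10⁻⁶ mol / (884 s × 0.199 L) = 2.1×10⁻⁸ M s⁻¹.

2.1×10⁻⁸ M s⁻¹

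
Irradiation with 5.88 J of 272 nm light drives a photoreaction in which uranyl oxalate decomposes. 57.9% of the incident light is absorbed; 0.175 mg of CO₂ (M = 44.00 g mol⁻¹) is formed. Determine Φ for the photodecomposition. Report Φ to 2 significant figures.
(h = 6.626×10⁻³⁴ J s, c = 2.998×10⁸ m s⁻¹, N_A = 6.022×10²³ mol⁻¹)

Product: 0.175 mg / 44.00 g mol⁻¹ = 3.977×10⁻⁶ mol.
Photon energy at 272 nm: hc/λ = (6.626×10⁻³⁴)(2.998×10⁸)/(272×10⁻⁹) = 7.303×10⁻¹⁹ J.
Photons incident: 5.88 / 7.303×10⁻¹⁹ = 8.051×10¹⁸, i.e. 8.051×10¹⁸/6.022×10²³ = 1.337×10⁻⁵ mol.
Photons absorbed: 0.579 × 1.337×10⁻⁵ = 7.741×10⁻⁶ mol.
Φ = 3.977×10⁻⁶ mol / 7.741×10⁻⁶ mol photons = 0.51.

Φ = 0.51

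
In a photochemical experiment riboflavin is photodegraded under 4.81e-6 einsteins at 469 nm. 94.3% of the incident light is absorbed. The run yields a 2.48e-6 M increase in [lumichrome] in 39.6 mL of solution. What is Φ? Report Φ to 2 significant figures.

Φ = 0.022

Product: (2.48e-6 M)(0.0396 L) = 9.821e-8 mol.
Photons absorbed: 0.943 × 4.81e-6 = 4.536e-6 mol.
Φ = 9.821e-8 mol / 4.536e-6 mol photons = 0.022.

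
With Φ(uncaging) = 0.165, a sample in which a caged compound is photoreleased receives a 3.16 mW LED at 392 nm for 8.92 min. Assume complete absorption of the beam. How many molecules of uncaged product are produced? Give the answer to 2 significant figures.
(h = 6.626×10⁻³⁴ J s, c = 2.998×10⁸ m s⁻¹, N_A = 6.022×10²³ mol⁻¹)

5.5×10¹⁷ molecules

Photon energy at 392 nm: hc/λ = (6.626×10⁻³⁴)(2.998×10⁸)/(392×10⁻⁹) = 5.068×10⁻¹⁹ J.
Energy delivered: (3.16 mW)(535.2 s) = 1.691 J.
Photons incident: 1.691 / 5.068×10⁻¹⁹ = 3.337×10¹⁸, i.e. 3.337×10¹⁸/6.022×10²³ = 5.541×10⁻⁶ mol.
Product: Φ × n_abs = 0.165 × 5.541×10⁻⁶ = 9.143×10⁻⁷ mol.
As a count: 9.143×10⁻⁷ × 6.022×10²³ = 5.5×10¹⁷.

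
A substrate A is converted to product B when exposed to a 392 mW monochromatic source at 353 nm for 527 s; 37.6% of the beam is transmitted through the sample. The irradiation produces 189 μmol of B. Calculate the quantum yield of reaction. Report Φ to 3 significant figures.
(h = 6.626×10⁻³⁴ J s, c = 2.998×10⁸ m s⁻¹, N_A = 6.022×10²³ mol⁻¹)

Product: 189 μmol = 1.89×10⁻⁴ mol.
Photon energy at 353 nm: hc/λ = (6.626×10⁻³⁴)(2.998×10⁸)/(353×10⁻⁹) = 5.627×10⁻¹⁹ J.
Energy delivered: (392 mW)(527 s) = 206.6 J.
Photons incident: 206.6 / 5.627×10⁻¹⁹ = 3.672×10²⁰, i.e. 3.672×10²⁰/6.022×10²³ = 6.098×10⁻⁴ mol.
Fraction absorbed: 1 − 37.6/100 = 0.6240.
Photons absorbed: 0.6240 × 6.098×10⁻⁴ = 3.805×10⁻⁴ mol.
Φ = 1.89×10⁻⁴ mol / 3.805×10⁻⁴ mol photons = 0.497.

Φ = 0.497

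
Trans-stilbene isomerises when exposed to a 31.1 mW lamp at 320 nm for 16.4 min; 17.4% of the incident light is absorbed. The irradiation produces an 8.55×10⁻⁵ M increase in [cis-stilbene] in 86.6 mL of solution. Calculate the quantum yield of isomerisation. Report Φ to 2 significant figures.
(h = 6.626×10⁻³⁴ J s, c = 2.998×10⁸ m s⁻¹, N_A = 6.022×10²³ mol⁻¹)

Φ = 0.52

Product: (8.55×10⁻⁵ M)(0.0866 L) = 7.404×10⁻⁶ mol.
Photon energy at 320 nm: hc/λ = (6.626×10⁻³⁴)(2.998×10⁸)/(320×10⁻⁹) = 6.208×10⁻¹⁹ J.
Energy delivered: (31.1 mW)(984 s) = 30.60 J.
Photons incident: 30.60 / 6.208×10⁻¹⁹ = 4.929×10¹⁹, i.e. 4.929×10¹⁹/6.022×10²³ = 8.185×10⁻⁵ mol.
Photons absorbed: 0.174 × 8.185×10⁻⁵ = 1.424×10⁻⁵ mol.
Φ = 7.404×10⁻⁶ mol / 1.424×10⁻⁵ mol photons = 0.52.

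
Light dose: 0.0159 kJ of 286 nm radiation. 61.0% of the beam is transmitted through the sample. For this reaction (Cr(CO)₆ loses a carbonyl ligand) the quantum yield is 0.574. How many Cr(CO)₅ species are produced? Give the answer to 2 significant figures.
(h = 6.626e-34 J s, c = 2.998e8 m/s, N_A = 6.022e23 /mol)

Photon energy at 286 nm: hc/λ = (6.626e-34)(2.998e8)/(286e-9) = 6.946e-19 J.
Incident energy: 0.0159 kJ = 15.9 J.
Photons incident: 15.9 / 6.946e-19 = 2.289e19, i.e. 2.289e19/6.022e23 = 3.801e-5 mol.
Fraction absorbed: 1 − 61.0/100 = 0.3900.
Photons absorbed: 0.3900 × 3.801e-5 = 1.482e-5 mol.
Product: Φ × n_abs = 0.574 × 1.482e-5 = 8.507e-6 mol.
As a count: 8.507e-6 × 6.022e23 = 5.1e18.

5.1e18 species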